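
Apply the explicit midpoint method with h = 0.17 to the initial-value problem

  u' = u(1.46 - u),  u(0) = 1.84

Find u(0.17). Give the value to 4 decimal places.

Midpoint: k1 = f(t_n, u_n); k2 = f(t_n + h/2, u_n + (h/2)·k1); u_{n+1} = u_n + h·k2.
t=0.000000, u=1.840000:
  k1 = f(0.000000, 1.840000) = -0.699200
  k2 = f(0.085000, 1.780568) = -0.570793
  u ← 1.840000 + 0.17·(-0.570793) = 1.742965
u(0.17) ≈ 1.7430

1.7430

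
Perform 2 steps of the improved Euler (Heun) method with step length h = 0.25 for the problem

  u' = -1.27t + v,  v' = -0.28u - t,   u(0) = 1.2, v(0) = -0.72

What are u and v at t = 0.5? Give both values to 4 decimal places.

Heun on (u,v): k1 = f(t_n, state_n); k2 = f(t_n + h, state_n + h·k1); state_{n+1} = state_n + (h/2)·(k1 + k2).
0.000000: (1.200000, -0.720000)
  k1 = (-0.720000, -0.336000)
  predictor → (1.020000, -0.804000)
  k2 = (-1.121500, -0.535600)
  → (0.969812, -0.828950)
0.250000: (0.969812, -0.828950)
  k1 = (-1.146450, -0.521548)
  predictor → (0.683200, -0.959337)
  k2 = (-1.594337, -0.691296)
  → (0.627214, -0.980555)
(u(0.5), v(0.5)) ≈ (0.6272, -0.9806)

0.6272, -0.9806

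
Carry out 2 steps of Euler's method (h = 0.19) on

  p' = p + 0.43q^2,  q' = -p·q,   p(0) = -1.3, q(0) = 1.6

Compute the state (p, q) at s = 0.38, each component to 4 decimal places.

Euler on (p,q): p_{n+1} = p_n + h·p', q_{n+1} = q_n + h·q'.
0.000000: (-1.300000, 1.600000); f=(-0.199200, 2.080000) → (-1.337848, 1.995200)
0.190000: (-1.337848, 1.995200); f=(0.373906, 2.669274) → (-1.266806, 2.502362)
(p(0.38), q(0.38)) ≈ (-1.2668, 2.5024)

-1.2668, 2.5024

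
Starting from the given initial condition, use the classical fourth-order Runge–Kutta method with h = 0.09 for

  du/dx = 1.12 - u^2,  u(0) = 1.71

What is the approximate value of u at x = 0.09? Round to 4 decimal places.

1.5697

RK4: k1 = f(x_n, u_n); k2 = f(x_n + h/2, u_n + (h/2)·k1); k3 = f(x_n + h/2, u_n + (h/2)·k2); k4 = f(x_n + h, u_n + h·k3); u_{n+1} = u_n + (h/6)·(k1 + 2k2 + 2k3 + k4).
x=0.000000, u=1.710000:
  k1 = f(0.000000, 1.710000) = -1.804100
  k2 = f(0.045000, 1.628815) = -1.533040
  k3 = f(0.045000, 1.641013) = -1.572924
  k4 = f(0.090000, 1.568437) = -1.339994
  u ← 1.710000 + (0.09/6)·(k1 + 2k2 + 2k3 + k4) = 1.569660
u(0.09) ≈ 1.5697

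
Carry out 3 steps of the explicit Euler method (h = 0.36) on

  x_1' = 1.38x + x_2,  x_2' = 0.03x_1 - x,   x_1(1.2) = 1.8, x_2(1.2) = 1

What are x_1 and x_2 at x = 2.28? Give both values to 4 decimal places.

Euler on (x_1,x_2): x_1_{n+1} = x_1_n + h·x_1', x_2_{n+1} = x_2_n + h·x_2'.
1.200000: (1.800000, 1.000000); f=(2.656000, -1.146000) → (2.756160, 0.587440)
1.560000: (2.756160, 0.587440); f=(2.740240, -1.477315) → (3.742646, 0.055607)
1.920000: (3.742646, 0.055607); f=(2.705207, -1.807721) → (4.716521, -0.595173)
(x_1(2.28), x_2(2.28)) ≈ (4.7165, -0.5952)

4.7165, -0.5952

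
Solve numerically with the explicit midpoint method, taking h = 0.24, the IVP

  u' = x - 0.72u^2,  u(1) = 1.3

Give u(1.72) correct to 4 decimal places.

1.3940

Midpoint: k1 = f(x_n, u_n); k2 = f(x_n + h/2, u_n + (h/2)·k1); u_{n+1} = u_n + h·k2.
x=1.000000, u=1.300000:
  k1 = f(1.000000, 1.300000) = -0.216800
  k2 = f(1.120000, 1.273984) = -0.048585
  u ← 1.300000 + 0.24·(-0.048585) = 1.288340
x=1.240000, u=1.288340:
  k1 = f(1.240000, 1.288340) = 0.044931
  k2 = f(1.360000, 1.293731) = 0.154907
  u ← 1.288340 + 0.24·0.154907 = 1.325517
x=1.480000, u=1.325517:
  k1 = f(1.480000, 1.325517) = 0.214963
  k2 = f(1.600000, 1.351313) = 0.285247
  u ← 1.325517 + 0.24·0.285247 = 1.393976
u(1.72) ≈ 1.3940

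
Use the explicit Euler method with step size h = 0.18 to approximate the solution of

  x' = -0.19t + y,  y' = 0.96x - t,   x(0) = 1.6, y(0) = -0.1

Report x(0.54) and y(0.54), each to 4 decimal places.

Euler on (x,y): x_{n+1} = x_n + h·x', y_{n+1} = y_n + h·y'.
0.000000: (1.600000, -0.100000); f=(-0.100000, 1.536000) → (1.582000, 0.176480)
0.180000: (1.582000, 0.176480); f=(0.142280, 1.338720) → (1.607610, 0.417450)
0.360000: (1.607610, 0.417450); f=(0.349050, 1.183306) → (1.670439, 0.630445)
(x(0.54), y(0.54)) ≈ (1.6704, 0.6304)

1.6704, 0.6304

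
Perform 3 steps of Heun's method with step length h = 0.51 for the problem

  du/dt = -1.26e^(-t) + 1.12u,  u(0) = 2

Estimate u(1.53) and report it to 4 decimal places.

Heun: k1 = f(t_n, u_n); k2 = f(t_n + h, u_n + h·k1); u_{n+1} = u_n + (h/2)·(k1 + k2).
t=0.000000, u=2.000000:
  k1 = f(0.000000, 2.000000) = 0.980000
  k2 = f(0.510000, 2.499800) = 2.043152
  u ← 2.000000 + (0.51/2)·(0.980000 + 2.043152) = 2.770904
t=0.510000, u=2.770904:
  k1 = f(0.510000, 2.770904) = 2.346788
  k2 = f(1.020000, 3.967765) = 3.989548
  u ← 2.770904 + (0.51/2)·(2.346788 + 3.989548) = 4.386669
t=1.020000, u=4.386669:
  k1 = f(1.020000, 4.386669) = 4.458720
  k2 = f(1.530000, 6.660616) = 7.187055
  u ← 4.386669 + (0.51/2)·(4.458720 + 7.187055) = 7.356342
u(1.53) ≈ 7.3563

7.3563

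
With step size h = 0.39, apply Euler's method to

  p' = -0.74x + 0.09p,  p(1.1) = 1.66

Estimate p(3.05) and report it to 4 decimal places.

Euler: p_{n+1} = p_n + h·f(x_n, p_n).
x=1.100000, p=1.660000: f=-0.664600 → p ← 1.660000 + 0.39·(-0.664600) = 1.400806
x=1.490000, p=1.400806: f=-0.976527 → p ← 1.400806 + 0.39·(-0.976527) = 1.019960
x=1.880000, p=1.019960: f=-1.299404 → p ← 1.019960 + 0.39·(-1.299404) = 0.513193
x=2.270000, p=0.513193: f=-1.633613 → p ← 0.513193 + 0.39·(-1.633613) = -0.123916
x=2.660000, p=-0.123916: f=-1.979552 → p ← -0.123916 + 0.39·(-1.979552) = -0.895941
p(3.05) ≈ -0.8959

-0.8959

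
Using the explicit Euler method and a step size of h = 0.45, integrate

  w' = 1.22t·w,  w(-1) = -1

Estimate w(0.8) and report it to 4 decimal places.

Euler: w_{n+1} = w_n + h·f(t_n, w_n).
t=-1.000000, w=-1.000000: f=1.220000 → w ← -1.000000 + 0.45·1.220000 = -0.451000
t=-0.550000, w=-0.451000: f=0.302621 → w ← -0.451000 + 0.45·0.302621 = -0.314821
t=-0.100000, w=-0.314821: f=0.038408 → w ← -0.314821 + 0.45·0.038408 = -0.297537
t=0.350000, w=-0.297537: f=-0.127048 → w ← -0.297537 + 0.45·(-0.127048) = -0.354709
w(0.8) ≈ -0.3547

-0.3547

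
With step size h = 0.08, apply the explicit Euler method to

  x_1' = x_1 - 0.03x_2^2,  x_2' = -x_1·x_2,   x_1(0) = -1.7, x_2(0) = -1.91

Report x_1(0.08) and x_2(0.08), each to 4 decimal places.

-1.8448, -2.1698

Euler on (x_1,x_2): x_1_{n+1} = x_1_n + h·x_1', x_2_{n+1} = x_2_n + h·x_2'.
0.000000: (-1.700000, -1.910000); f=(-1.809443, -3.247000) → (-1.844755, -2.169760)
(x_1(0.08), x_2(0.08)) ≈ (-1.8448, -2.1698)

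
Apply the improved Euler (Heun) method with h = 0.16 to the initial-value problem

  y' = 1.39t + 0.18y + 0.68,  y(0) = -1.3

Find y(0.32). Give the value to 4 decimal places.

Heun: k1 = f(t_n, y_n); k2 = f(t_n + h, y_n + h·k1); y_{n+1} = y_n + (h/2)·(k1 + k2).
t=0.000000, y=-1.300000:
  k1 = f(0.000000, -1.300000) = 0.446000
  k2 = f(0.160000, -1.228640) = 0.681245
  y ← -1.300000 + (0.16/2)·(0.446000 + 0.681245) = -1.209820
t=0.160000, y=-1.209820:
  k1 = f(0.160000, -1.209820) = 0.684632
  k2 = f(0.320000, -1.100279) = 0.926750
  y ← -1.209820 + (0.16/2)·(0.684632 + 0.926750) = -1.080910
y(0.32) ≈ -1.0809

-1.0809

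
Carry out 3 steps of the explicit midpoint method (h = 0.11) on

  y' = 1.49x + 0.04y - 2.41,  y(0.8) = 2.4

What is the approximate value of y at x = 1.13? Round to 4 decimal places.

Midpoint: k1 = f(x_n, y_n); k2 = f(x_n + h/2, y_n + (h/2)·k1); y_{n+1} = y_n + h·k2.
x=0.800000, y=2.400000:
  k1 = f(0.800000, 2.400000) = -1.122000
  k2 = f(0.855000, 2.338290) = -1.042518
  y ← 2.400000 + 0.11·(-1.042518) = 2.285323
x=0.910000, y=2.285323:
  k1 = f(0.910000, 2.285323) = -0.962687
  k2 = f(0.965000, 2.232375) = -0.882855
  y ← 2.285323 + 0.11·(-0.882855) = 2.188209
x=1.020000, y=2.188209:
  k1 = f(1.020000, 2.188209) = -0.802672
  k2 = f(1.075000, 2.144062) = -0.722488
  y ← 2.188209 + 0.11·(-0.722488) = 2.108735
y(1.13) ≈ 2.1087

2.1087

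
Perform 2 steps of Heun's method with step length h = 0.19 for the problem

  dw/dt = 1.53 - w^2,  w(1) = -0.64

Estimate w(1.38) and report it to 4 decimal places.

Heun: k1 = f(t_n, w_n); k2 = f(t_n + h, w_n + h·k1); w_{n+1} = w_n + (h/2)·(k1 + k2).
t=1.000000, w=-0.640000:
  k1 = f(1.000000, -0.640000) = 1.120400
  k2 = f(1.190000, -0.427124) = 1.347565
  w ← -0.640000 + (0.19/2)·(1.120400 + 1.347565) = -0.405543
t=1.190000, w=-0.405543:
  k1 = f(1.190000, -0.405543) = 1.365535
  k2 = f(1.380000, -0.146092) = 1.508657
  w ← -0.405543 + (0.19/2)·(1.365535 + 1.508657) = -0.132495
w(1.38) ≈ -0.1325

-0.1325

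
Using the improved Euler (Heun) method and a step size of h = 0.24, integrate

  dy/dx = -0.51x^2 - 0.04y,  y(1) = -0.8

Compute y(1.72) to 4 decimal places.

-1.4680

Heun: k1 = f(x_n, y_n); k2 = f(x_n + h, y_n + h·k1); y_{n+1} = y_n + (h/2)·(k1 + k2).
x=1.000000, y=-0.800000:
  k1 = f(1.000000, -0.800000) = -0.478000
  k2 = f(1.240000, -0.914720) = -0.747587
  y ← -0.800000 + (0.24/2)·(-0.478000 + (-0.747587)) = -0.947070
x=1.240000, y=-0.947070:
  k1 = f(1.240000, -0.947070) = -0.746293
  k2 = f(1.480000, -1.126181) = -1.072057
  y ← -0.947070 + (0.24/2)·(-0.746293 + (-1.072057)) = -1.165272
x=1.480000, y=-1.165272:
  k1 = f(1.480000, -1.165272) = -1.070493
  k2 = f(1.720000, -1.422191) = -1.451896
  y ← -1.165272 + (0.24/2)·(-1.070493 + (-1.451896)) = -1.467959
y(1.72) ≈ -1.4680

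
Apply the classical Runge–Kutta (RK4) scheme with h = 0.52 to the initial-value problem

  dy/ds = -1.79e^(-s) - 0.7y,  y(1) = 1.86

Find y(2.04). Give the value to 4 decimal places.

0.6143

RK4: k1 = f(s_n, y_n); k2 = f(s_n + h/2, y_n + (h/2)·k1); k3 = f(s_n + h/2, y_n + (h/2)·k2); k4 = f(s_n + h, y_n + h·k3); y_{n+1} = y_n + (h/6)·(k1 + 2k2 + 2k3 + k4).
s=1.000000, y=1.860000:
  k1 = f(1.000000, 1.860000) = -1.960504
  k2 = f(1.260000, 1.350269) = -1.452929
  k3 = f(1.260000, 1.482238) = -1.545308
  k4 = f(1.520000, 1.056440) = -1.131002
  y ← 1.860000 + (0.52/6)·(k1 + 2k2 + 2k3 + k4) = 1.072375
s=1.520000, y=1.072375:
  k1 = f(1.520000, 1.072375) = -1.142157
  k2 = f(1.780000, 0.775414) = -0.844652
  k3 = f(1.780000, 0.852765) = -0.898798
  k4 = f(2.040000, 0.605000) = -0.656251
  y ← 1.072375 + (0.52/6)·(k1 + 2k2 + 2k3 + k4) = 0.614315
y(2.04) ≈ 0.6143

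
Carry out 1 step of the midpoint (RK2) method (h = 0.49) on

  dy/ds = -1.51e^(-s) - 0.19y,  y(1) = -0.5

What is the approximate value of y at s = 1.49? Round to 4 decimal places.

-0.6560

Midpoint: k1 = f(s_n, y_n); k2 = f(s_n + h/2, y_n + (h/2)·k1); y_{n+1} = y_n + h·k2.
s=1.000000, y=-0.500000:
  k1 = f(1.000000, -0.500000) = -0.460498
  k2 = f(1.245000, -0.612822) = -0.318355
  y ← -0.500000 + 0.49·(-0.318355) = -0.655994
y(1.49) ≈ -0.6560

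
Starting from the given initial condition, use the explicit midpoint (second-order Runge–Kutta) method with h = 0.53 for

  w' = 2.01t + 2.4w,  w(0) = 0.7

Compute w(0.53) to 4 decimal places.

2.4390

Midpoint: k1 = f(t_n, w_n); k2 = f(t_n + h/2, w_n + (h/2)·k1); w_{n+1} = w_n + h·k2.
t=0.000000, w=0.700000:
  k1 = f(0.000000, 0.700000) = 1.680000
  k2 = f(0.265000, 1.145200) = 3.281130
  w ← 0.700000 + 0.53·3.281130 = 2.438999
w(0.53) ≈ 2.4390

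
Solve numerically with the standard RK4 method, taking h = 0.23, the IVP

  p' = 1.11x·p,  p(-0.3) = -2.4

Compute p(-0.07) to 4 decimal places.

-2.2893

RK4: k1 = f(x_n, p_n); k2 = f(x_n + h/2, p_n + (h/2)·k1); k3 = f(x_n + h/2, p_n + (h/2)·k2); k4 = f(x_n + h, p_n + h·k3); p_{n+1} = p_n + (h/6)·(k1 + 2k2 + 2k3 + k4).
x=-0.300000, p=-2.400000:
  k1 = f(-0.300000, -2.400000) = 0.799200
  k2 = f(-0.185000, -2.308092) = 0.473967
  k3 = f(-0.185000, -2.345494) = 0.481647
  k4 = f(-0.070000, -2.289221) = 0.177872
  p ← -2.400000 + (0.23/6)·(k1 + 2k2 + 2k3 + k4) = -2.289282
p(-0.07) ≈ -2.2893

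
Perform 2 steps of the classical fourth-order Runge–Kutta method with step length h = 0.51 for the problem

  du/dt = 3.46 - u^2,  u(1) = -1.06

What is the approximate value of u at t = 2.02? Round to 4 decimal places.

1.5242

RK4: k1 = f(t_n, u_n); k2 = f(t_n + h/2, u_n + (h/2)·k1); k3 = f(t_n + h/2, u_n + (h/2)·k2); k4 = f(t_n + h, u_n + h·k3); u_{n+1} = u_n + (h/6)·(k1 + 2k2 + 2k3 + k4).
t=1.000000, u=-1.060000:
  k1 = f(1.000000, -1.060000) = 2.336400
  k2 = f(1.255000, -0.464218) = 3.244502
  k3 = f(1.255000, -0.232652) = 3.405873
  k4 = f(1.510000, 0.676995) = 3.001677
  u ← -1.060000 + (0.51/6)·(k1 + 2k2 + 2k3 + k4) = 0.524300
t=1.510000, u=0.524300:
  k1 = f(1.510000, 0.524300) = 3.185109
  k2 = f(1.765000, 1.336503) = 1.673759
  k3 = f(1.765000, 0.951109) = 2.555392
  k4 = f(2.020000, 1.827550) = 0.120061
  u ← 0.524300 + (0.51/6)·(k1 + 2k2 + 2k3 + k4) = 1.524195
u(2.02) ≈ 1.5242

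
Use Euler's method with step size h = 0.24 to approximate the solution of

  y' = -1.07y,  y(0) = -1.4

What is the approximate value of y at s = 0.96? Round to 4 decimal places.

-0.4271

Euler: y_{n+1} = y_n + h·f(s_n, y_n).
s=0.000000, y=-1.400000: f=1.498000 → y ← -1.400000 + 0.24·1.498000 = -1.040480
s=0.240000, y=-1.040480: f=1.113314 → y ← -1.040480 + 0.24·1.113314 = -0.773285
s=0.480000, y=-0.773285: f=0.827415 → y ← -0.773285 + 0.24·0.827415 = -0.574705
s=0.720000, y=-0.574705: f=0.614935 → y ← -0.574705 + 0.24·0.614935 = -0.427121
y(0.96) ≈ -0.4271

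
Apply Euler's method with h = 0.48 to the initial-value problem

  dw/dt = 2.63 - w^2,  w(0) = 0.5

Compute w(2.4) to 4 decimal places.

Euler: w_{n+1} = w_n + h·f(t_n, w_n).
t=0.000000, w=0.500000: f=2.380000 → w ← 0.500000 + 0.48·2.380000 = 1.642400
t=0.480000, w=1.642400: f=-0.067478 → w ← 1.642400 + 0.48·(-0.067478) = 1.610011
t=0.960000, w=1.610011: f=0.037866 → w ← 1.610011 + 0.48·0.037866 = 1.628186
t=1.440000, w=1.628186: f=-0.020990 → w ← 1.628186 + 0.48·(-0.020990) = 1.618111
t=1.920000, w=1.618111: f=0.011717 → w ← 1.618111 + 0.48·0.011717 = 1.623735
w(2.4) ≈ 1.6237

1.6237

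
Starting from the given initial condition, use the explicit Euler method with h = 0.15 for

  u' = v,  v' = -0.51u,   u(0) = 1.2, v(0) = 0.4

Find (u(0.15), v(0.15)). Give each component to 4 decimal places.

1.2600, 0.3082

Euler on (u,v): u_{n+1} = u_n + h·u', v_{n+1} = v_n + h·v'.
0.000000: (1.200000, 0.400000); f=(0.400000, -0.612000) → (1.260000, 0.308200)
(u(0.15), v(0.15)) ≈ (1.2600, 0.3082)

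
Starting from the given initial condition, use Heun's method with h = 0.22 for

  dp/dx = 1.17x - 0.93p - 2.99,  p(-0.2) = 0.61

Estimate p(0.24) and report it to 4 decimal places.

Heun: k1 = f(x_n, p_n); k2 = f(x_n + h, p_n + h·k1); p_{n+1} = p_n + (h/2)·(k1 + k2).
x=-0.200000, p=0.610000:
  k1 = f(-0.200000, 0.610000) = -3.791300
  k2 = f(0.020000, -0.224086) = -2.758200
  p ← 0.610000 + (0.22/2)·(-3.791300 + (-2.758200)) = -0.110445
x=0.020000, p=-0.110445:
  k1 = f(0.020000, -0.110445) = -2.863886
  k2 = f(0.240000, -0.740500) = -2.020535
  p ← -0.110445 + (0.22/2)·(-2.863886 + (-2.020535)) = -0.647731
p(0.24) ≈ -0.6477

-0.6477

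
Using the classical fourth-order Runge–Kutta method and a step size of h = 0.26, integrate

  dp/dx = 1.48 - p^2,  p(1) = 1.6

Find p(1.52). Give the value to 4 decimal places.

RK4: k1 = f(x_n, p_n); k2 = f(x_n + h/2, p_n + (h/2)·k1); k3 = f(x_n + h/2, p_n + (h/2)·k2); k4 = f(x_n + h, p_n + h·k3); p_{n+1} = p_n + (h/6)·(k1 + 2k2 + 2k3 + k4).
x=1.000000, p=1.600000:
  k1 = f(1.000000, 1.600000) = -1.080000
  k2 = f(1.130000, 1.459600) = -0.650432
  k3 = f(1.130000, 1.515444) = -0.816570
  k4 = f(1.260000, 1.387692) = -0.445689
  p ← 1.600000 + (0.26/6)·(k1 + 2k2 + 2k3 + k4) = 1.406747
x=1.260000, p=1.406747:
  k1 = f(1.260000, 1.406747) = -0.498936
  k2 = f(1.390000, 1.341885) = -0.320655
  k3 = f(1.390000, 1.365061) = -0.383393
  k4 = f(1.520000, 1.307065) = -0.228418
  p ← 1.406747 + (0.26/6)·(k1 + 2k2 + 2k3 + k4) = 1.314210
p(1.52) ≈ 1.3142

1.3142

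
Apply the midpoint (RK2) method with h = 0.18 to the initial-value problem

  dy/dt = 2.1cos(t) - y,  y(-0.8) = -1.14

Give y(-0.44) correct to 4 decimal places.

-0.2788

Midpoint: k1 = f(t_n, y_n); k2 = f(t_n + h/2, y_n + (h/2)·k1); y_{n+1} = y_n + h·k2.
t=-0.800000, y=-1.140000:
  k1 = f(-0.800000, -1.140000) = 2.603084
  k2 = f(-0.710000, -0.905722) = 2.498282
  y ← -1.140000 + 0.18·2.498282 = -0.690309
t=-0.620000, y=-0.690309:
  k1 = f(-0.620000, -0.690309) = 2.399454
  k2 = f(-0.530000, -0.474358) = 2.286253
  y ← -0.690309 + 0.18·2.286253 = -0.278784
y(-0.44) ≈ -0.2788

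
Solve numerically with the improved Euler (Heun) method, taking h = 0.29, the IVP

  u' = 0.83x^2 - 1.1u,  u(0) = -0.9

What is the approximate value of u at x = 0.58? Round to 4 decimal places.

-0.4273

Heun: k1 = f(x_n, u_n); k2 = f(x_n + h, u_n + h·k1); u_{n+1} = u_n + (h/2)·(k1 + k2).
x=0.000000, u=-0.900000:
  k1 = f(0.000000, -0.900000) = 0.990000
  k2 = f(0.290000, -0.612900) = 0.743993
  u ← -0.900000 + (0.29/2)·(0.990000 + 0.743993) = -0.648571
x=0.290000, u=-0.648571:
  k1 = f(0.290000, -0.648571) = 0.783231
  k2 = f(0.580000, -0.421434) = 0.742789
  u ← -0.648571 + (0.29/2)·(0.783231 + 0.742789) = -0.427298
u(0.58) ≈ -0.4273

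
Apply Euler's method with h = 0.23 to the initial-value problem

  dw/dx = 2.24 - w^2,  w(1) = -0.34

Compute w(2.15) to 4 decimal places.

Euler: w_{n+1} = w_n + h·f(x_n, w_n).
x=1.000000, w=-0.340000: f=2.124400 → w ← -0.340000 + 0.23·2.124400 = 0.148612
x=1.230000, w=0.148612: f=2.217914 → w ← 0.148612 + 0.23·2.217914 = 0.658732
x=1.460000, w=0.658732: f=1.806072 → w ← 0.658732 + 0.23·1.806072 = 1.074129
x=1.690000, w=1.074129: f=1.086247 → w ← 1.074129 + 0.23·1.086247 = 1.323966
x=1.920000, w=1.323966: f=0.487115 → w ← 1.323966 + 0.23·0.487115 = 1.436002
w(2.15) ≈ 1.4360

1.4360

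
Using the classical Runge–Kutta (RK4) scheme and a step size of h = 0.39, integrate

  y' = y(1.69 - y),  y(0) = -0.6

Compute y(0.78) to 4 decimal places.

-17.0427

RK4: k1 = f(x_n, y_n); k2 = f(x_n + h/2, y_n + (h/2)·k1); k3 = f(x_n + h/2, y_n + (h/2)·k2); k4 = f(x_n + h, y_n + h·k3); y_{n+1} = y_n + (h/6)·(k1 + 2k2 + 2k3 + k4).
x=0.000000, y=-0.600000:
  k1 = f(0.000000, -0.600000) = -1.374000
  k2 = f(0.195000, -0.867930) = -2.220104
  k3 = f(0.195000, -1.032920) = -2.812560
  k4 = f(0.390000, -1.696898) = -5.747222
  y ← -0.600000 + (0.39/6)·(k1 + 2k2 + 2k3 + k4) = -1.717126
x=0.390000, y=-1.717126:
  k1 = f(0.390000, -1.717126) = -5.850463
  k2 = f(0.585000, -2.857966) = -12.997933
  k3 = f(0.585000, -4.251723) = -25.262556
  k4 = f(0.780000, -11.569523) = -153.406349
  y ← -1.717126 + (0.39/6)·(k1 + 2k2 + 2k3 + k4) = -17.042682
y(0.78) ≈ -17.0427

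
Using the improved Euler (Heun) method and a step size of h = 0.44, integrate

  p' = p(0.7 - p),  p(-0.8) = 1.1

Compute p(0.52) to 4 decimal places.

Heun: k1 = f(s_n, p_n); k2 = f(s_n + h, p_n + h·k1); p_{n+1} = p_n + (h/2)·(k1 + k2).
s=-0.800000, p=1.100000:
  k1 = f(-0.800000, 1.100000) = -0.440000
  k2 = f(-0.360000, 0.906400) = -0.187081
  p ← 1.100000 + (0.44/2)·(-0.440000 + (-0.187081)) = 0.962042
s=-0.360000, p=0.962042:
  k1 = f(-0.360000, 0.962042) = -0.252096
  k2 = f(0.080000, 0.851120) = -0.128621
  p ← 0.962042 + (0.44/2)·(-0.252096 + (-0.128621)) = 0.878284
s=0.080000, p=0.878284:
  k1 = f(0.080000, 0.878284) = -0.156584
  k2 = f(0.520000, 0.809387) = -0.088537
  p ← 0.878284 + (0.44/2)·(-0.156584 + (-0.088537)) = 0.824358
p(0.52) ≈ 0.8244

0.8244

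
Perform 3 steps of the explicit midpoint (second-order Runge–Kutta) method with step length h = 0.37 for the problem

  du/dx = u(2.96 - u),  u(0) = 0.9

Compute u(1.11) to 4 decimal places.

Midpoint: k1 = f(x_n, u_n); k2 = f(x_n + h/2, u_n + (h/2)·k1); u_{n+1} = u_n + h·k2.
x=0.000000, u=0.900000:
  k1 = f(0.000000, 0.900000) = 1.854000
  k2 = f(0.185000, 1.242990) = 2.134226
  u ← 0.900000 + 0.37·2.134226 = 1.689664
x=0.370000, u=1.689664:
  k1 = f(0.370000, 1.689664) = 2.146441
  k2 = f(0.555000, 2.086755) = 1.822248
  u ← 1.689664 + 0.37·1.822248 = 2.363895
x=0.740000, u=2.363895:
  k1 = f(0.740000, 2.363895) = 1.409129
  k2 = f(0.925000, 2.624584) = 0.880327
  u ← 2.363895 + 0.37·0.880327 = 2.689616
u(1.11) ≈ 2.6896

2.6896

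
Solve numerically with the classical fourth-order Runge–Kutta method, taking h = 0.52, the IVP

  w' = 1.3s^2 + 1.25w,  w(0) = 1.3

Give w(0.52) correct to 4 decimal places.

2.5612

RK4: k1 = f(s_n, w_n); k2 = f(s_n + h/2, w_n + (h/2)·k1); k3 = f(s_n + h/2, w_n + (h/2)·k2); k4 = f(s_n + h, w_n + h·k3); w_{n+1} = w_n + (h/6)·(k1 + 2k2 + 2k3 + k4).
s=0.000000, w=1.300000:
  k1 = f(0.000000, 1.300000) = 1.625000
  k2 = f(0.260000, 1.722500) = 2.241005
  k3 = f(0.260000, 1.882661) = 2.441207
  k4 = f(0.520000, 2.569427) = 3.563304
  w ← 1.300000 + (0.52/6)·(k1 + 2k2 + 2k3 + k4) = 2.561236
w(0.52) ≈ 2.5612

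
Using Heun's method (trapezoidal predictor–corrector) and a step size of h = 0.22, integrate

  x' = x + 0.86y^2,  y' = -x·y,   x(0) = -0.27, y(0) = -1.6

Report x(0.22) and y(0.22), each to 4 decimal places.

0.2313, -1.6186

Heun on (x,y): k1 = f(t_n, state_n); k2 = f(t_n + h, state_n + h·k1); state_{n+1} = state_n + (h/2)·(k1 + k2).
0.000000: (-0.270000, -1.600000)
  k1 = (1.931600, -0.432000)
  predictor → (0.154952, -1.695040)
  k2 = (2.625870, 0.262650)
  → (0.231322, -1.618629)
(x(0.22), y(0.22)) ≈ (0.2313, -1.6186)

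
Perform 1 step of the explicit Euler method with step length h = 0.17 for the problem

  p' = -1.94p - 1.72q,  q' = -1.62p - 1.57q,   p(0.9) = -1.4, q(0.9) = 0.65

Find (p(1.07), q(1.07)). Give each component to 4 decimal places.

Euler on (p,q): p_{n+1} = p_n + h·p', q_{n+1} = q_n + h·q'.
0.900000: (-1.400000, 0.650000); f=(1.598000, 1.247500) → (-1.128340, 0.862075)
(p(1.07), q(1.07)) ≈ (-1.1283, 0.8621)

-1.1283, 0.8621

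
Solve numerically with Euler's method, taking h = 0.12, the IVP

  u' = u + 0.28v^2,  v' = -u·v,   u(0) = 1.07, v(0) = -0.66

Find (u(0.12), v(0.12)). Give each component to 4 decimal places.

Euler on (u,v): u_{n+1} = u_n + h·u', v_{n+1} = v_n + h·v'.
0.000000: (1.070000, -0.660000); f=(1.191968, 0.706200) → (1.213036, -0.575256)
(u(0.12), v(0.12)) ≈ (1.2130, -0.5753)

1.2130, -0.5753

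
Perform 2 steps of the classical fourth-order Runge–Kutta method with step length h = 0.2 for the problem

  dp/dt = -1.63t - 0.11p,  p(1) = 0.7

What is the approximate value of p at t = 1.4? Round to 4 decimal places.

RK4: k1 = f(t_n, p_n); k2 = f(t_n + h/2, p_n + (h/2)·k1); k3 = f(t_n + h/2, p_n + (h/2)·k2); k4 = f(t_n + h, p_n + h·k3); p_{n+1} = p_n + (h/6)·(k1 + 2k2 + 2k3 + k4).
t=1.000000, p=0.700000:
  k1 = f(1.000000, 0.700000) = -1.707000
  k2 = f(1.100000, 0.529300) = -1.851223
  k3 = f(1.100000, 0.514878) = -1.849637
  k4 = f(1.200000, 0.330073) = -1.992308
  p ← 0.700000 + (0.2/6)·(k1 + 2k2 + 2k3 + k4) = 0.329966
t=1.200000, p=0.329966:
  k1 = f(1.200000, 0.329966) = -1.992296
  k2 = f(1.300000, 0.130736) = -2.133381
  k3 = f(1.300000, 0.116628) = -2.131829
  k4 = f(1.400000, -0.096400) = -2.271396
  p ← 0.329966 + (0.2/6)·(k1 + 2k2 + 2k3 + k4) = -0.096505
p(1.4) ≈ -0.0965

-0.0965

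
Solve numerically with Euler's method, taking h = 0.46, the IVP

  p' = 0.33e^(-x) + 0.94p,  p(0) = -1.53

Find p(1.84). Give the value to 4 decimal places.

Euler: p_{n+1} = p_n + h·f(x_n, p_n).
x=0.000000, p=-1.530000: f=-1.108200 → p ← -1.530000 + 0.46·(-1.108200) = -2.039772
x=0.460000, p=-2.039772: f=-1.709062 → p ← -2.039772 + 0.46·(-1.709062) = -2.825941
x=0.920000, p=-2.825941: f=-2.524873 → p ← -2.825941 + 0.46·(-2.524873) = -3.987382
x=1.380000, p=-3.987382: f=-3.665118 → p ← -3.987382 + 0.46·(-3.665118) = -5.673336
p(1.84) ≈ -5.6733

-5.6733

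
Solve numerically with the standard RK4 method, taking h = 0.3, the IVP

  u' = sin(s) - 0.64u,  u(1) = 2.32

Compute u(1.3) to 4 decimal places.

2.1635

RK4: k1 = f(s_n, u_n); k2 = f(s_n + h/2, u_n + (h/2)·k1); k3 = f(s_n + h/2, u_n + (h/2)·k2); k4 = f(s_n + h, u_n + h·k3); u_{n+1} = u_n + (h/6)·(k1 + 2k2 + 2k3 + k4).
s=1.000000, u=2.320000:
  k1 = f(1.000000, 2.320000) = -0.643329
  k2 = f(1.150000, 2.223501) = -0.510276
  k3 = f(1.150000, 2.243459) = -0.523050
  k4 = f(1.300000, 2.163085) = -0.420816
  u ← 2.320000 + (0.3/6)·(k1 + 2k2 + 2k3 + k4) = 2.163460
u(1.3) ≈ 2.1635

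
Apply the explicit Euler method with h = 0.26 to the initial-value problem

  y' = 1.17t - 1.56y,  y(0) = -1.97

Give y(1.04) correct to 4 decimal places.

0.1133

Euler: y_{n+1} = y_n + h·f(t_n, y_n).
t=0.000000, y=-1.970000: f=3.073200 → y ← -1.970000 + 0.26·3.073200 = -1.170968
t=0.260000, y=-1.170968: f=2.130910 → y ← -1.170968 + 0.26·2.130910 = -0.616931
t=0.520000, y=-0.616931: f=1.570813 → y ← -0.616931 + 0.26·1.570813 = -0.208520
t=0.780000, y=-0.208520: f=1.237891 → y ← -0.208520 + 0.26·1.237891 = 0.113332
y(1.04) ≈ 0.1133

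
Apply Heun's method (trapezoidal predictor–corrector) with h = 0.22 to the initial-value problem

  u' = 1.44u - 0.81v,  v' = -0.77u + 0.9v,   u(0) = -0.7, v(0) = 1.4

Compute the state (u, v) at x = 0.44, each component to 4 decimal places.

-2.1907, 2.5840

Heun on (u,v): k1 = f(x_n, state_n); k2 = f(x_n + h, state_n + h·k1); state_{n+1} = state_n + (h/2)·(k1 + k2).
0.000000: (-0.700000, 1.400000)
  k1 = (-2.142000, 1.799000)
  predictor → (-1.171240, 1.795780)
  k2 = (-3.141167, 2.518057)
  → (-1.281148, 1.874876)
0.220000: (-1.281148, 1.874876)
  k1 = (-3.363503, 2.673873)
  predictor → (-2.021119, 2.463128)
  k2 = (-4.905546, 3.773077)
  → (-2.190744, 2.584041)
(u(0.44), v(0.44)) ≈ (-2.1907, 2.5840)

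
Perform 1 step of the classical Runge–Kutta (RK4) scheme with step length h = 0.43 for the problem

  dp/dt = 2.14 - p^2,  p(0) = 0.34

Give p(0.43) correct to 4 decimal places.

RK4: k1 = f(t_n, p_n); k2 = f(t_n + h/2, p_n + (h/2)·k1); k3 = f(t_n + h/2, p_n + (h/2)·k2); k4 = f(t_n + h, p_n + h·k3); p_{n+1} = p_n + (h/6)·(k1 + 2k2 + 2k3 + k4).
t=0.000000, p=0.340000:
  k1 = f(0.000000, 0.340000) = 2.024400
  k2 = f(0.215000, 0.775246) = 1.538994
  k3 = f(0.215000, 0.670884) = 1.689915
  k4 = f(0.430000, 1.066664) = 1.002229
  p ← 0.340000 + (0.43/6)·(k1 + 2k2 + 2k3 + k4) = 1.019719
p(0.43) ≈ 1.0197

1.0197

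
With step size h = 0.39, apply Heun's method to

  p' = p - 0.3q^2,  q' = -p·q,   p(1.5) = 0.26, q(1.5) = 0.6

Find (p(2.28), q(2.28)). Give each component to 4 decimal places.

Heun on (p,q): k1 = f(s_n, state_n); k2 = f(s_n + h, state_n + h·k1); state_{n+1} = state_n + (h/2)·(k1 + k2).
1.500000: (0.260000, 0.600000)
  k1 = (0.152000, -0.156000)
  predictor → (0.319280, 0.539160)
  k2 = (0.232072, -0.172143)
  → (0.334894, 0.536012)
1.890000: (0.334894, 0.536012)
  k1 = (0.248701, -0.179507)
  predictor → (0.431888, 0.466004)
  k2 = (0.366740, -0.201261)
  → (0.454905, 0.461762)
(p(2.28), q(2.28)) ≈ (0.4549, 0.4618)

0.4549, 0.4618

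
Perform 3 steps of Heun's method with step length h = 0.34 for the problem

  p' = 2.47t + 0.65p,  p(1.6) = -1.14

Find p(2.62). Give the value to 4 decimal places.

Heun: k1 = f(t_n, p_n); k2 = f(t_n + h, p_n + h·k1); p_{n+1} = p_n + (h/2)·(k1 + k2).
t=1.600000, p=-1.140000:
  k1 = f(1.600000, -1.140000) = 3.211000
  k2 = f(1.940000, -0.048260) = 4.760431
  p ← -1.140000 + (0.34/2)·(3.211000 + 4.760431) = 0.215143
t=1.940000, p=0.215143:
  k1 = f(1.940000, 0.215143) = 4.931643
  k2 = f(2.280000, 1.891902) = 6.861336
  p ← 0.215143 + (0.34/2)·(4.931643 + 6.861336) = 2.219950
t=2.280000, p=2.219950:
  k1 = f(2.280000, 2.219950) = 7.074567
  k2 = f(2.620000, 4.625303) = 9.477847
  p ← 2.219950 + (0.34/2)·(7.074567 + 9.477847) = 5.033860
p(2.62) ≈ 5.0339

5.0339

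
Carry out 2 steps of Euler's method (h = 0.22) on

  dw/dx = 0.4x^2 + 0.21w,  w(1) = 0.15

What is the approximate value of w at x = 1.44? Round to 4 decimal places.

Euler: w_{n+1} = w_n + h·f(x_n, w_n).
x=1.000000, w=0.150000: f=0.431500 → w ← 0.150000 + 0.22·0.431500 = 0.244930
x=1.220000, w=0.244930: f=0.646795 → w ← 0.244930 + 0.22·0.646795 = 0.387225
w(1.44) ≈ 0.3872

0.3872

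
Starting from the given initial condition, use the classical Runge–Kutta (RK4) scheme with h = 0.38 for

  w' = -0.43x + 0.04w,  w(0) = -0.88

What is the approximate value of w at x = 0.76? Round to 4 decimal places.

RK4: k1 = f(x_n, w_n); k2 = f(x_n + h/2, w_n + (h/2)·k1); k3 = f(x_n + h/2, w_n + (h/2)·k2); k4 = f(x_n + h, w_n + h·k3); w_{n+1} = w_n + (h/6)·(k1 + 2k2 + 2k3 + k4).
x=0.000000, w=-0.880000:
  k1 = f(0.000000, -0.880000) = -0.035200
  k2 = f(0.190000, -0.886688) = -0.117168
  k3 = f(0.190000, -0.902262) = -0.117790
  k4 = f(0.380000, -0.924760) = -0.200390
  w ← -0.880000 + (0.38/6)·(k1 + 2k2 + 2k3 + k4) = -0.924682
x=0.380000, w=-0.924682:
  k1 = f(0.380000, -0.924682) = -0.200387
  k2 = f(0.570000, -0.962756) = -0.283610
  k3 = f(0.570000, -0.978568) = -0.284243
  k4 = f(0.760000, -1.032694) = -0.368108
  w ← -0.924682 + (0.38/6)·(k1 + 2k2 + 2k3 + k4) = -1.032615
w(0.76) ≈ -1.0326

-1.0326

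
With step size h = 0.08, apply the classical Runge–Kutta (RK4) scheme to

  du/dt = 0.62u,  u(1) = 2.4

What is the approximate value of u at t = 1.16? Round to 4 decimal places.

RK4: k1 = f(t_n, u_n); k2 = f(t_n + h/2, u_n + (h/2)·k1); k3 = f(t_n + h/2, u_n + (h/2)·k2); k4 = f(t_n + h, u_n + h·k3); u_{n+1} = u_n + (h/6)·(k1 + 2k2 + 2k3 + k4).
t=1.000000, u=2.400000:
  k1 = f(1.000000, 2.400000) = 1.488000
  k2 = f(1.040000, 2.459520) = 1.524902
  k3 = f(1.040000, 2.460996) = 1.525818
  k4 = f(1.080000, 2.522065) = 1.563681
  u ← 2.400000 + (0.08/6)·(k1 + 2k2 + 2k3 + k4) = 2.522042
t=1.080000, u=2.522042:
  k1 = f(1.080000, 2.522042) = 1.563666
  k2 = f(1.120000, 2.584588) = 1.602445
  k3 = f(1.120000, 2.586139) = 1.603406
  k4 = f(1.160000, 2.650314) = 1.643195
  u ← 2.522042 + (0.08/6)·(k1 + 2k2 + 2k3 + k4) = 2.650289
u(1.16) ≈ 2.6503

2.6503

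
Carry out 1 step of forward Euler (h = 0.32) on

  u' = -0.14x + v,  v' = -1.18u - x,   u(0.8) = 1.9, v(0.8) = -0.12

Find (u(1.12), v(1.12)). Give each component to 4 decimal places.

1.8258, -1.0934

Euler on (u,v): u_{n+1} = u_n + h·u', v_{n+1} = v_n + h·v'.
0.800000: (1.900000, -0.120000); f=(-0.232000, -3.042000) → (1.825760, -1.093440)
(u(1.12), v(1.12)) ≈ (1.8258, -1.0934)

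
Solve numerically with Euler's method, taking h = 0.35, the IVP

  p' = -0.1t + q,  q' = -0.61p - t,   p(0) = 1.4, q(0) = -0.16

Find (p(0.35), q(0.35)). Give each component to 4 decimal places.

1.3440, -0.4589

Euler on (p,q): p_{n+1} = p_n + h·p', q_{n+1} = q_n + h·q'.
0.000000: (1.400000, -0.160000); f=(-0.160000, -0.854000) → (1.344000, -0.458900)
(p(0.35), q(0.35)) ≈ (1.3440, -0.4589)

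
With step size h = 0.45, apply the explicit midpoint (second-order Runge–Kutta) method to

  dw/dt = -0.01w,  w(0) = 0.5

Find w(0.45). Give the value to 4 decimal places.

0.4978

Midpoint: k1 = f(t_n, w_n); k2 = f(t_n + h/2, w_n + (h/2)·k1); w_{n+1} = w_n + h·k2.
t=0.000000, w=0.500000:
  k1 = f(0.000000, 0.500000) = -0.005000
  k2 = f(0.225000, 0.498875) = -0.004989
  w ← 0.500000 + 0.45·(-0.004989) = 0.497755
w(0.45) ≈ 0.4978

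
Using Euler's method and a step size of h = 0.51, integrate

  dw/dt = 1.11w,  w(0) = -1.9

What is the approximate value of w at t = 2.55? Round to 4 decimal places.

-17.8999

Euler: w_{n+1} = w_n + h·f(t_n, w_n).
t=0.000000, w=-1.900000: f=-2.109000 → w ← -1.900000 + 0.51·(-2.109000) = -2.975590
t=0.510000, w=-2.975590: f=-3.302905 → w ← -2.975590 + 0.51·(-3.302905) = -4.660071
t=1.020000, w=-4.660071: f=-5.172679 → w ← -4.660071 + 0.51·(-5.172679) = -7.298138
t=1.530000, w=-7.298138: f=-8.100933 → w ← -7.298138 + 0.51·(-8.100933) = -11.429614
t=2.040000, w=-11.429614: f=-12.686871 → w ← -11.429614 + 0.51·(-12.686871) = -17.899918
w(2.55) ≈ -17.8999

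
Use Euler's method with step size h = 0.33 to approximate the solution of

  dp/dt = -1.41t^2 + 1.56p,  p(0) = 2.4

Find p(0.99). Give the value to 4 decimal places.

Euler: p_{n+1} = p_n + h·f(t_n, p_n).
t=0.000000, p=2.400000: f=3.744000 → p ← 2.400000 + 0.33·3.744000 = 3.635520
t=0.330000, p=3.635520: f=5.517862 → p ← 3.635520 + 0.33·5.517862 = 5.456415
t=0.660000, p=5.456415: f=7.897811 → p ← 5.456415 + 0.33·7.897811 = 8.062692
p(0.99) ≈ 8.0627

8.0627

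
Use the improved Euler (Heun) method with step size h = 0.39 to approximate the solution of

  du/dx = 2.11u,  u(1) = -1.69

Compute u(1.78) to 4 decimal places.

Heun: k1 = f(x_n, u_n); k2 = f(x_n + h, u_n + h·k1); u_{n+1} = u_n + (h/2)·(k1 + k2).
x=1.000000, u=-1.690000:
  k1 = f(1.000000, -1.690000) = -3.565900
  k2 = f(1.390000, -3.080701) = -6.500279
  u ← -1.690000 + (0.39/2)·(-3.565900 + (-6.500279)) = -3.652905
x=1.390000, u=-3.652905:
  k1 = f(1.390000, -3.652905) = -7.707629
  k2 = f(1.780000, -6.658880) = -14.050238
  u ← -3.652905 + (0.39/2)·(-7.707629 + (-14.050238)) = -7.895689
u(1.78) ≈ -7.8957

-7.8957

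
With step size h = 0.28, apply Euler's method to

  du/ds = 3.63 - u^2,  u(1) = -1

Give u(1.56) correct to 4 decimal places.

Euler: u_{n+1} = u_n + h·f(s_n, u_n).
s=1.000000, u=-1.000000: f=2.630000 → u ← -1.000000 + 0.28·2.630000 = -0.263600
s=1.280000, u=-0.263600: f=3.560515 → u ← -0.263600 + 0.28·3.560515 = 0.733344
u(1.56) ≈ 0.7333

0.7333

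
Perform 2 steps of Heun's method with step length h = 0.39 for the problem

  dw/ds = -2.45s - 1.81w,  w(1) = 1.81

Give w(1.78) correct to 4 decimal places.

-0.9486

Heun: k1 = f(s_n, w_n); k2 = f(s_n + h, w_n + h·k1); w_{n+1} = w_n + (h/2)·(k1 + k2).
s=1.000000, w=1.810000:
  k1 = f(1.000000, 1.810000) = -5.726100
  k2 = f(1.390000, -0.423179) = -2.639546
  w ← 1.810000 + (0.39/2)·(-5.726100 + (-2.639546)) = 0.178699
s=1.390000, w=0.178699:
  k1 = f(1.390000, 0.178699) = -3.728945
  k2 = f(1.780000, -1.275590) = -2.052183
  w ← 0.178699 + (0.39/2)·(-3.728945 + (-2.052183)) = -0.948621
w(1.78) ≈ -0.9486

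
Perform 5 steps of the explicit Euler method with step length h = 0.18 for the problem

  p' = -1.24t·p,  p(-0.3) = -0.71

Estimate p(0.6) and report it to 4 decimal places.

Euler: p_{n+1} = p_n + h·f(t_n, p_n).
t=-0.300000, p=-0.710000: f=-0.264120 → p ← -0.710000 + 0.18·(-0.264120) = -0.757542
t=-0.120000, p=-0.757542: f=-0.112722 → p ← -0.757542 + 0.18·(-0.112722) = -0.777832
t=0.060000, p=-0.777832: f=0.057871 → p ← -0.777832 + 0.18·0.057871 = -0.767415
t=0.240000, p=-0.767415: f=0.228383 → p ← -0.767415 + 0.18·0.228383 = -0.726306
t=0.420000, p=-0.726306: f=0.378260 → p ← -0.726306 + 0.18·0.378260 = -0.658219
p(0.6) ≈ -0.6582

-0.6582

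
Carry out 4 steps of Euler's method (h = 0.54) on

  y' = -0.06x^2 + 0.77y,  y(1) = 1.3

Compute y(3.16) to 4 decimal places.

4.5565

Euler: y_{n+1} = y_n + h·f(x_n, y_n).
x=1.000000, y=1.300000: f=0.941000 → y ← 1.300000 + 0.54·0.941000 = 1.808140
x=1.540000, y=1.808140: f=1.249972 → y ← 1.808140 + 0.54·1.249972 = 2.483125
x=2.080000, y=2.483125: f=1.652422 → y ← 2.483125 + 0.54·1.652422 = 3.375433
x=2.620000, y=3.375433: f=2.187219 → y ← 3.375433 + 0.54·2.187219 = 4.556531
y(3.16) ≈ 4.5565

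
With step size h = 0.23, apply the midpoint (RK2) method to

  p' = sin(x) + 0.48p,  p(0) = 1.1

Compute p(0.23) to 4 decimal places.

Midpoint: k1 = f(x_n, p_n); k2 = f(x_n + h/2, p_n + (h/2)·k1); p_{n+1} = p_n + h·k2.
x=0.000000, p=1.100000:
  k1 = f(0.000000, 1.100000) = 0.528000
  k2 = f(0.115000, 1.160720) = 0.671892
  p ← 1.100000 + 0.23·0.671892 = 1.254535
p(0.23) ≈ 1.2545

1.2545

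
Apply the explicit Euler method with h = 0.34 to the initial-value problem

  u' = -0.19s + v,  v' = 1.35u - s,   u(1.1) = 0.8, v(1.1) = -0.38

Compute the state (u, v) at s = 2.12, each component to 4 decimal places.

Euler on (u,v): u_{n+1} = u_n + h·u', v_{n+1} = v_n + h·v'.
1.100000: (0.800000, -0.380000); f=(-0.589000, -0.020000) → (0.599740, -0.386800)
1.440000: (0.599740, -0.386800); f=(-0.660400, -0.630351) → (0.375204, -0.601119)
1.780000: (0.375204, -0.601119); f=(-0.939319, -1.273475) → (0.055835, -1.034101)
(u(2.12), v(2.12)) ≈ (0.0558, -1.0341)

0.0558, -1.0341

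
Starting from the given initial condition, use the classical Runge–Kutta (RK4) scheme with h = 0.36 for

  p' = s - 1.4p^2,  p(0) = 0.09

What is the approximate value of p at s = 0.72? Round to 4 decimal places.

RK4: k1 = f(s_n, p_n); k2 = f(s_n + h/2, p_n + (h/2)·k1); k3 = f(s_n + h/2, p_n + (h/2)·k2); k4 = f(s_n + h, p_n + h·k3); p_{n+1} = p_n + (h/6)·(k1 + 2k2 + 2k3 + k4).
s=0.000000, p=0.090000:
  k1 = f(0.000000, 0.090000) = -0.011340
  k2 = f(0.180000, 0.087959) = 0.169169
  k3 = f(0.180000, 0.120450) = 0.159688
  k4 = f(0.360000, 0.147488) = 0.329546
  p ← 0.090000 + (0.36/6)·(k1 + 2k2 + 2k3 + k4) = 0.148555
s=0.360000, p=0.148555:
  k1 = f(0.360000, 0.148555) = 0.329104
  k2 = f(0.540000, 0.207794) = 0.479550
  k3 = f(0.540000, 0.234874) = 0.462768
  k4 = f(0.720000, 0.315152) = 0.580951
  p ← 0.148555 + (0.36/6)·(k1 + 2k2 + 2k3 + k4) = 0.316237
p(0.72) ≈ 0.3162

0.3162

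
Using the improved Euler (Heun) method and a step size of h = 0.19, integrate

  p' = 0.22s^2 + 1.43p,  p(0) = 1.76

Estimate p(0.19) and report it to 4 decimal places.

2.3039

Heun: k1 = f(s_n, p_n); k2 = f(s_n + h, p_n + h·k1); p_{n+1} = p_n + (h/2)·(k1 + k2).
s=0.000000, p=1.760000:
  k1 = f(0.000000, 1.760000) = 2.516800
  k2 = f(0.190000, 2.238192) = 3.208557
  p ← 1.760000 + (0.19/2)·(2.516800 + 3.208557) = 2.303909
p(0.19) ≈ 2.3039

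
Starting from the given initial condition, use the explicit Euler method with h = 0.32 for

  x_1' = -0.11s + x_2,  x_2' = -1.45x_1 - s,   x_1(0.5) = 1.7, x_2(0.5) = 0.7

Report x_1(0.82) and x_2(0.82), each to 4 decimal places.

Euler on (x_1,x_2): x_1_{n+1} = x_1_n + h·x_1', x_2_{n+1} = x_2_n + h·x_2'.
0.500000: (1.700000, 0.700000); f=(0.645000, -2.965000) → (1.906400, -0.248800)
(x_1(0.82), x_2(0.82)) ≈ (1.9064, -0.2488)

1.9064, -0.2488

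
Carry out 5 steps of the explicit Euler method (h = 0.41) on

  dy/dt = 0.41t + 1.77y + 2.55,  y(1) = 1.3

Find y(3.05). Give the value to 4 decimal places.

Euler: y_{n+1} = y_n + h·f(t_n, y_n).
t=1.000000, y=1.300000: f=5.261000 → y ← 1.300000 + 0.41·5.261000 = 3.457010
t=1.410000, y=3.457010: f=9.247008 → y ← 3.457010 + 0.41·9.247008 = 7.248283
t=1.820000, y=7.248283: f=16.125661 → y ← 7.248283 + 0.41·16.125661 = 13.859804
t=2.230000, y=13.859804: f=27.996154 → y ← 13.859804 + 0.41·27.996154 = 25.338227
t=2.640000, y=25.338227: f=48.481062 → y ← 25.338227 + 0.41·48.481062 = 45.215463
y(3.05) ≈ 45.2155

45.2155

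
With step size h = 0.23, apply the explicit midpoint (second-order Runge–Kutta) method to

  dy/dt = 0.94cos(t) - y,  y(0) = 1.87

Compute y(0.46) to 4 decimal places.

Midpoint: k1 = f(t_n, y_n); k2 = f(t_n + h/2, y_n + (h/2)·k1); y_{n+1} = y_n + h·k2.
t=0.000000, y=1.870000:
  k1 = f(0.000000, 1.870000) = -0.930000
  k2 = f(0.115000, 1.763050) = -0.829259
  y ← 1.870000 + 0.23·(-0.829259) = 1.679270
t=0.230000, y=1.679270:
  k1 = f(0.230000, 1.679270) = -0.764024
  k2 = f(0.345000, 1.591408) = -0.706797
  y ← 1.679270 + 0.23·(-0.706797) = 1.516707
y(0.46) ≈ 1.5167

1.5167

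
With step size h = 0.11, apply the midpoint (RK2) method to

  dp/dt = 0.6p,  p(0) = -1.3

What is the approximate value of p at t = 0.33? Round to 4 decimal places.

Midpoint: k1 = f(t_n, p_n); k2 = f(t_n + h/2, p_n + (h/2)·k1); p_{n+1} = p_n + h·k2.
t=0.000000, p=-1.300000:
  k1 = f(0.000000, -1.300000) = -0.780000
  k2 = f(0.055000, -1.342900) = -0.805740
  p ← -1.300000 + 0.11·(-0.805740) = -1.388631
t=0.110000, p=-1.388631:
  k1 = f(0.110000, -1.388631) = -0.833179
  k2 = f(0.165000, -1.434456) = -0.860674
  p ← -1.388631 + 0.11·(-0.860674) = -1.483306
t=0.220000, p=-1.483306:
  k1 = f(0.220000, -1.483306) = -0.889983
  k2 = f(0.275000, -1.532255) = -0.919353
  p ← -1.483306 + 0.11·(-0.919353) = -1.584434
p(0.33) ≈ -1.5844

-1.5844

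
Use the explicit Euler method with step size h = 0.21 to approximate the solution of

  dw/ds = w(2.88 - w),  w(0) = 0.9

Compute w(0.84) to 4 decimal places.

2.4617

Euler: w_{n+1} = w_n + h·f(s_n, w_n).
s=0.000000, w=0.900000: f=1.782000 → w ← 0.900000 + 0.21·1.782000 = 1.274220
s=0.210000, w=1.274220: f=2.046117 → w ← 1.274220 + 0.21·2.046117 = 1.703905
s=0.420000, w=1.703905: f=2.003954 → w ← 1.703905 + 0.21·2.003954 = 2.124735
s=0.630000, w=2.124735: f=1.604738 → w ← 2.124735 + 0.21·1.604738 = 2.461730
w(0.84) ≈ 2.4617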